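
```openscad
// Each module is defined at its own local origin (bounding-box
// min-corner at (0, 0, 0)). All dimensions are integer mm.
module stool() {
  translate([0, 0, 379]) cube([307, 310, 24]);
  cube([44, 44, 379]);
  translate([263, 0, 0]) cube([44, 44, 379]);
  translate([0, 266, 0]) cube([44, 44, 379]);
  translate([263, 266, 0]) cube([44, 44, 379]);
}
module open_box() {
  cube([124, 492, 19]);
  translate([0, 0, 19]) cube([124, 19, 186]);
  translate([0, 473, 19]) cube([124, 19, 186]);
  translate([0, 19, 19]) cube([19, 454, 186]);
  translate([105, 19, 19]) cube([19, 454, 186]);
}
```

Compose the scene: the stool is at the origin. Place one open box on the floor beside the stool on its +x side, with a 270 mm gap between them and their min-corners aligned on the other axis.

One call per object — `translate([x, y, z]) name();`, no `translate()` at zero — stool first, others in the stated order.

stool();
translate([577, 0, 0]) open_box();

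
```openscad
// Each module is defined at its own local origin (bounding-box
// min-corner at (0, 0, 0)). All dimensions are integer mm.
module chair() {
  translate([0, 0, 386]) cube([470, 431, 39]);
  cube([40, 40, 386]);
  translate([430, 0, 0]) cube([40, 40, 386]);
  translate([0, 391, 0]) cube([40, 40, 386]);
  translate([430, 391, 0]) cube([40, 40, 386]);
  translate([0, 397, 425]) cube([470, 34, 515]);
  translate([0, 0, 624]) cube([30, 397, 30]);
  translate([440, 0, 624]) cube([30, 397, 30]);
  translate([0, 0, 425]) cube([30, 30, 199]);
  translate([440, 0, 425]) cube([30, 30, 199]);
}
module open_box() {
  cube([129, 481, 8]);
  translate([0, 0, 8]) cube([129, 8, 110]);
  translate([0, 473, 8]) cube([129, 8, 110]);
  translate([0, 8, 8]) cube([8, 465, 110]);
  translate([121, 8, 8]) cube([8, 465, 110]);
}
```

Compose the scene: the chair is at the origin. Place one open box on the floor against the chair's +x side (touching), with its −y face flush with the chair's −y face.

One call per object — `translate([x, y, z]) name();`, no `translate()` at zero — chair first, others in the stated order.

chair();
translate([470, 0, 0]) open_box();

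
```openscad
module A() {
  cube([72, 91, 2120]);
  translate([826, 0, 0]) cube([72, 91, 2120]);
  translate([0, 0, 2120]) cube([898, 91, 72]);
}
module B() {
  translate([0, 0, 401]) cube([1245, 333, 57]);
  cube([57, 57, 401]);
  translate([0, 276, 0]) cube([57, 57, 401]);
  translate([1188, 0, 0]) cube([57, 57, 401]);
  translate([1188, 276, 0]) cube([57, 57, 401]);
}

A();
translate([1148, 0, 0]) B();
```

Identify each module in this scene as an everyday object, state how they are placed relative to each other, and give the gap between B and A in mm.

The bench's nearest face is 250 mm from the door frame's +x face.

A is a door frame. B is a bench. The bench is on the floor beside the door frame on its +x side. The gap between the bench and the door frame is 250 mm.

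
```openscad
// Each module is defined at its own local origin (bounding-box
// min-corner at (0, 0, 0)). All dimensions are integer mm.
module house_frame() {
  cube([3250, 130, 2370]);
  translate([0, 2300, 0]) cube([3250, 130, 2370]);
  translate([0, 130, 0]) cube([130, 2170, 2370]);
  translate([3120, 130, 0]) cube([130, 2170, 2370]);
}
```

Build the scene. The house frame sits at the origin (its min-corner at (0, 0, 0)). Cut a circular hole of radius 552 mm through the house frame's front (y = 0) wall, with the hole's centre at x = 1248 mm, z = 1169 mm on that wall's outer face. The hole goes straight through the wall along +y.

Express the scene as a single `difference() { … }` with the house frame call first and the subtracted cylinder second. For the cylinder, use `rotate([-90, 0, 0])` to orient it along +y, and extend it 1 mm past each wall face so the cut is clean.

difference() {
  house_frame();
  translate([1248, -1, 1169]) rotate([-90, 0, 0]) cylinder(h = 132, r = 552);
}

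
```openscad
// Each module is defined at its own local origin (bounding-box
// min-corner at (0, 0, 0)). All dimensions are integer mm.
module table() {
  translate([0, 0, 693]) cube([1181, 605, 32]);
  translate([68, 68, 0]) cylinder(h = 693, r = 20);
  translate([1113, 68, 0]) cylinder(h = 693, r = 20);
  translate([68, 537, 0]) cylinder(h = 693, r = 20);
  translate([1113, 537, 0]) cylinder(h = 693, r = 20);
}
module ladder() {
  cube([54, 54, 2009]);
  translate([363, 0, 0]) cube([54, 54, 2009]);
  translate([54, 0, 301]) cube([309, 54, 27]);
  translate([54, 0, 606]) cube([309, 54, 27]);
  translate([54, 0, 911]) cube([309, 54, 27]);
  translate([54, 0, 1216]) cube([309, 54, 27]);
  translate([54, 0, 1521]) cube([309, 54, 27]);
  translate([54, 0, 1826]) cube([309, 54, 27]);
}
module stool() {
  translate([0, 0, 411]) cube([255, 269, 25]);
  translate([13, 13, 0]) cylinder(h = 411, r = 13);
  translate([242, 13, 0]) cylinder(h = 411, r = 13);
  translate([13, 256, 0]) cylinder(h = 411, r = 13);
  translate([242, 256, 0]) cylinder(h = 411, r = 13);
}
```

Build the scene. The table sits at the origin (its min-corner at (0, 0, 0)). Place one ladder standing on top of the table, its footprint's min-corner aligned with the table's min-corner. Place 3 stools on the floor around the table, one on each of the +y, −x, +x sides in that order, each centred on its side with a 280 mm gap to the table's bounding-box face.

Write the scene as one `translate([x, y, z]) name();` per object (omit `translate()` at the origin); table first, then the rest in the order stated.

table();
translate([0, 0, 725]) ladder();
translate([463, 885, 0]) stool();
translate([-535, 168, 0]) stool();
translate([1461, 168, 0]) stool();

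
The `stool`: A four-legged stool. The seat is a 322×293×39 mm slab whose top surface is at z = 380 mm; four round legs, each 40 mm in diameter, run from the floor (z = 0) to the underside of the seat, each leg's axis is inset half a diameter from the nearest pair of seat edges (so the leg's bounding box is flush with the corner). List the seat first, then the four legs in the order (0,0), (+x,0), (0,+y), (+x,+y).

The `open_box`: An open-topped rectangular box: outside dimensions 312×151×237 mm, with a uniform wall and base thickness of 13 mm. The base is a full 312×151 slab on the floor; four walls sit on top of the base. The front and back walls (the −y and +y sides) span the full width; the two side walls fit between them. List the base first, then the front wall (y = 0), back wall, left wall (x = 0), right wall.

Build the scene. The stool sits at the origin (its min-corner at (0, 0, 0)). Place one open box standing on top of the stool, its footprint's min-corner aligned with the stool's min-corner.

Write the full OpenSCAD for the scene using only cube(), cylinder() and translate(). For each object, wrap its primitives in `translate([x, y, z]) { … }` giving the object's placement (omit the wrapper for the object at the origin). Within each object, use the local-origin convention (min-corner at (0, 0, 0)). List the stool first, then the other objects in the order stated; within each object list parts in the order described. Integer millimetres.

translate([0, 0, 341]) cube([322, 293, 39]);
translate([20, 20, 0]) cylinder(h = 341, r = 20);
translate([302, 20, 0]) cylinder(h = 341, r = 20);
translate([20, 273, 0]) cylinder(h = 341, r = 20);
translate([302, 273, 0]) cylinder(h = 341, r = 20);
translate([0, 0, 380]) {
  cube([312, 151, 13]);
  translate([0, 0, 13]) cube([312, 13, 224]);
  translate([0, 138, 13]) cube([312, 13, 224]);
  translate([0, 13, 13]) cube([13, 125, 224]);
  translate([299, 13, 13]) cube([13, 125, 224]);
}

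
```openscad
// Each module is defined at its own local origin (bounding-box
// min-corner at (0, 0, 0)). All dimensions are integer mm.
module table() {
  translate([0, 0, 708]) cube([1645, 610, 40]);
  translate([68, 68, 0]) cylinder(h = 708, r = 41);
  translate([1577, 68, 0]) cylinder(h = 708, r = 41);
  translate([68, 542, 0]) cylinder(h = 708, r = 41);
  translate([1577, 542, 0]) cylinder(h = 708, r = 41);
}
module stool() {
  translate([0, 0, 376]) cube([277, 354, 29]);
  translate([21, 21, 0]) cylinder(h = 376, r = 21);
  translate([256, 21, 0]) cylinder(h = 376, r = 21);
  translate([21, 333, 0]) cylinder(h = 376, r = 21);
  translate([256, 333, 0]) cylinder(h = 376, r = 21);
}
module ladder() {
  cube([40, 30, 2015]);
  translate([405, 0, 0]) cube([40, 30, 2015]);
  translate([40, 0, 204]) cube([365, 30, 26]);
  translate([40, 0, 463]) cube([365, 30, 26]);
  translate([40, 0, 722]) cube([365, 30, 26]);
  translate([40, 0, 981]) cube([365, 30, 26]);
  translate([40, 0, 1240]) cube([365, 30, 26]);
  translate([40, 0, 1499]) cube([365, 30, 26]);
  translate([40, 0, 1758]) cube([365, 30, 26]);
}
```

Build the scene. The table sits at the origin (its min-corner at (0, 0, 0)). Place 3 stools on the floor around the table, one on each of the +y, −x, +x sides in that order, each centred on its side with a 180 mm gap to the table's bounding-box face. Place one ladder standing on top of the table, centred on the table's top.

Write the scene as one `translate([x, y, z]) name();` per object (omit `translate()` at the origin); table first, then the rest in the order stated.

table();
translate([684, 790, 0]) stool();
translate([-457, 128, 0]) stool();
translate([1825, 128, 0]) stool();
translate([600, 290, 748]) ladder();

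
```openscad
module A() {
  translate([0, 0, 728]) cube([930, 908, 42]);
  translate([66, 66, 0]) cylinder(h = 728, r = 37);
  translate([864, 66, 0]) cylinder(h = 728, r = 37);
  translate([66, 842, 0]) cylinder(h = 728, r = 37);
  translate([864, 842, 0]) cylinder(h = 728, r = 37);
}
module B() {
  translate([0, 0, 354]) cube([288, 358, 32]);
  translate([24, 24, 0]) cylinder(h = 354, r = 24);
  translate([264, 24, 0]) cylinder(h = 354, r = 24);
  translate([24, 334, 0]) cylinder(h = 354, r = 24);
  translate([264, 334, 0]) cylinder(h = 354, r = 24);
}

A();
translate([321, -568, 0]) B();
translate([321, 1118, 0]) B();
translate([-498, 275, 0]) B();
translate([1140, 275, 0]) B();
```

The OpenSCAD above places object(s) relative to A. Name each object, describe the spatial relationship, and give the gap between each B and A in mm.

Each stool's nearest face is 210 mm from the table's bounding box.

A is a table. B is a stool. Four stools sit around the table at the −y, +y, −x, +x sides. The gap between each stool and the table is 210 mm.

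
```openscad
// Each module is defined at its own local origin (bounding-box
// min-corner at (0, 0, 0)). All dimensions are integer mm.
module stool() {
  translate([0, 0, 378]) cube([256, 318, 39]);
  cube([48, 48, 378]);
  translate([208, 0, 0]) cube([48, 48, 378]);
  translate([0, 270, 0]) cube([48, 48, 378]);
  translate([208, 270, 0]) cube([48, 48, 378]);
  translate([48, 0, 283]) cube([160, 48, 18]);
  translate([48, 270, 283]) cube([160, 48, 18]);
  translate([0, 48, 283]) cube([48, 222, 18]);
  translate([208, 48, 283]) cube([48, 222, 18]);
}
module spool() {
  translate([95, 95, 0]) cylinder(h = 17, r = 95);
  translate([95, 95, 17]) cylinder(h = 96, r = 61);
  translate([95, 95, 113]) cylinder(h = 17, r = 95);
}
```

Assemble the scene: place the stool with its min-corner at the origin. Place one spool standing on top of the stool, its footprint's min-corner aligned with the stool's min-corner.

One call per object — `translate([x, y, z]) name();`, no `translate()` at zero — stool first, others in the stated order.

stool();
translate([0, 0, 417]) spool();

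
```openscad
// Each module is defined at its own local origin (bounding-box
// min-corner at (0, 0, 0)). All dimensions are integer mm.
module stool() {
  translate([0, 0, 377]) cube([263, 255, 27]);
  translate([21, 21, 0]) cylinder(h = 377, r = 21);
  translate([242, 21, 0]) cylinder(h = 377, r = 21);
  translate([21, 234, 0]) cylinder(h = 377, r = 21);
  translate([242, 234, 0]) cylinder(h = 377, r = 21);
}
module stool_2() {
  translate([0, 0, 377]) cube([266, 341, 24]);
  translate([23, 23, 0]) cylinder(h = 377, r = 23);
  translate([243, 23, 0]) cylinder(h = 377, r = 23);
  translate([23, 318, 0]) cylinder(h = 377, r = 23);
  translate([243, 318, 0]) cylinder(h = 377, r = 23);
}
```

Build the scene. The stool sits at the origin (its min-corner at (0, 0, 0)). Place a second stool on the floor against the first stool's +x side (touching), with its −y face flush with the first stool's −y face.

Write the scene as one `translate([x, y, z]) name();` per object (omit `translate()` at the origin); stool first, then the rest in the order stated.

stool();
translate([263, 0, 0]) stool_2();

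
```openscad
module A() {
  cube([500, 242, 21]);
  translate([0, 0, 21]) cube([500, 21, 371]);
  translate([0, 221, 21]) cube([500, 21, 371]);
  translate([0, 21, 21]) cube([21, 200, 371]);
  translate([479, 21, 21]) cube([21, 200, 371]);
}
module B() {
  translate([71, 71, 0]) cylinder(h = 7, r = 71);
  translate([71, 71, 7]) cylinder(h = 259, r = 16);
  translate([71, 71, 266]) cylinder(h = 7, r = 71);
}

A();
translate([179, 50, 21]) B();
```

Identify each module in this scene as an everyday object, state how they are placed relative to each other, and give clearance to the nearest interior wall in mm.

A is an open box. B is a spool. The spool sits inside the open box, centred. The clearance to the nearest interior wall is 29 mm.

Clearances: x = 158, y = 29; minimum 29 mm.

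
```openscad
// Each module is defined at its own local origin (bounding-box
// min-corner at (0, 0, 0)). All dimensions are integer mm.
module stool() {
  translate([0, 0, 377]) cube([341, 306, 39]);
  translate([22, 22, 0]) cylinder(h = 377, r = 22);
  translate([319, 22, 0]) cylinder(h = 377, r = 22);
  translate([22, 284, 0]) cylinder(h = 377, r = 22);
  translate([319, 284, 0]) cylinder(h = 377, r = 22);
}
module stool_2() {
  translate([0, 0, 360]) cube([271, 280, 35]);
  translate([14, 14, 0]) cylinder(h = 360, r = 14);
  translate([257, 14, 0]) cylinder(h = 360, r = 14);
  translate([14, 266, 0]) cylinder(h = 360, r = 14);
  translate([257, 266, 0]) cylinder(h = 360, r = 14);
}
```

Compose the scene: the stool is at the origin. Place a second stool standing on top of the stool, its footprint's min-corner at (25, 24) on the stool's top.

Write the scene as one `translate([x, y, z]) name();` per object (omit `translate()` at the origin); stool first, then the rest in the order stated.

stool();
translate([25, 24, 416]) stool_2();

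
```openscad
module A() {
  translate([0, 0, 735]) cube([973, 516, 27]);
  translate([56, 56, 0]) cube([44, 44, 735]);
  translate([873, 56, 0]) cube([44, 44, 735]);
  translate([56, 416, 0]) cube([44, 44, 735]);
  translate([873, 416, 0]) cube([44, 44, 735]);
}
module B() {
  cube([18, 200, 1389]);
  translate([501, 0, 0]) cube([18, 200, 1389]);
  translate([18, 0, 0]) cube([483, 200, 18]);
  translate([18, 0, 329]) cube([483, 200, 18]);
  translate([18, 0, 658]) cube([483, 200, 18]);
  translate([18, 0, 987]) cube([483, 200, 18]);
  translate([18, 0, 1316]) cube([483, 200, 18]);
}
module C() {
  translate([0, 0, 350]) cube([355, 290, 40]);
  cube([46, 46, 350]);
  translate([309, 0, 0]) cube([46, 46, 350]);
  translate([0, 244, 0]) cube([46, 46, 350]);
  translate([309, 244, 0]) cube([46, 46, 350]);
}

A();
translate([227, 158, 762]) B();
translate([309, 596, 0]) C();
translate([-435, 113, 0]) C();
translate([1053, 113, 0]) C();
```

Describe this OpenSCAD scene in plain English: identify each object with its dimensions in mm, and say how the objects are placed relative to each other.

A is a table with a 973×516 mm rectangular top, 27 mm thick, top surface at z = 762 mm, supported by four 44×44 mm square legs, each inset 56 mm from the nearest pair of top edges, running from the floor.

B is an open bookshelf. Two side panels, each 18 mm thick, 200 mm deep and 1389 mm tall, stand 519 mm apart (outside-to-outside). Between them sit 5 shelves, each 18 mm thick and 200 mm deep, spanning the full gap between the sides. The bottom shelf rests on the floor (its underside at z = 0) and the clear gap between one shelf's top and the next shelf's underside is 311 mm.

C is a four-legged stool. The seat is a 355×290×40 mm slab whose top surface is at z = 390 mm; four square legs, each 46×46 mm in cross-section, run from the floor (z = 0) to the underside of the seat, each flush with a corner of the seat.

The bookshelf is on top of the table, centred. Three stools sit around the table at the +y, −x, +x sides.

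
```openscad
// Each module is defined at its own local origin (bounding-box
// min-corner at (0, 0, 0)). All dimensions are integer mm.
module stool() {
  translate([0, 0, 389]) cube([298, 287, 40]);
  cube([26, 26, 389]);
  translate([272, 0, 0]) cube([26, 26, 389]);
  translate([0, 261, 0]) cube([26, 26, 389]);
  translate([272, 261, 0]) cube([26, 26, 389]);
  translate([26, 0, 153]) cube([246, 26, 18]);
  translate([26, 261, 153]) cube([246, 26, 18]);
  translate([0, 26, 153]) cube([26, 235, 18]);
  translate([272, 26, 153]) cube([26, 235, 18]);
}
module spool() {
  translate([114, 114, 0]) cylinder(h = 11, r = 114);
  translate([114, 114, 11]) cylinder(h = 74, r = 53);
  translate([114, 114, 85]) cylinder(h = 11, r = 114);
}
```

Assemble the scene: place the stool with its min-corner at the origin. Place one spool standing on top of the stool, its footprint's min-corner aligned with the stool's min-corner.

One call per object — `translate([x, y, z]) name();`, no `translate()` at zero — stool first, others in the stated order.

stool();
translate([0, 0, 429]) spool();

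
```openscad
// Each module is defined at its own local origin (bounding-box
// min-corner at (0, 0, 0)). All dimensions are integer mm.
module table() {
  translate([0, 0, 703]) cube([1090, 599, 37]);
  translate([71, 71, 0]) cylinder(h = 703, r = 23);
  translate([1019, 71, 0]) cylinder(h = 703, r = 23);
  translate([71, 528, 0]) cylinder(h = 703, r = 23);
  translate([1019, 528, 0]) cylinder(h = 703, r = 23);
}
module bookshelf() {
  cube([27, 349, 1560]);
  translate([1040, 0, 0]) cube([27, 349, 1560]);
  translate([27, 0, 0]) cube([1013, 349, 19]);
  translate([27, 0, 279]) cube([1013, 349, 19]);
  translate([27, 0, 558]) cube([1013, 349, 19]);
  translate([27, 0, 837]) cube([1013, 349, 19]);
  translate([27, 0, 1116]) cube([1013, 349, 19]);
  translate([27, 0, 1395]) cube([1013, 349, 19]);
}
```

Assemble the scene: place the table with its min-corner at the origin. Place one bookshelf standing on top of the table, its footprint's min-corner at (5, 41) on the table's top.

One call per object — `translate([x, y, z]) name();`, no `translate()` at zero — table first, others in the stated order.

table();
translate([5, 41, 740]) bookshelf();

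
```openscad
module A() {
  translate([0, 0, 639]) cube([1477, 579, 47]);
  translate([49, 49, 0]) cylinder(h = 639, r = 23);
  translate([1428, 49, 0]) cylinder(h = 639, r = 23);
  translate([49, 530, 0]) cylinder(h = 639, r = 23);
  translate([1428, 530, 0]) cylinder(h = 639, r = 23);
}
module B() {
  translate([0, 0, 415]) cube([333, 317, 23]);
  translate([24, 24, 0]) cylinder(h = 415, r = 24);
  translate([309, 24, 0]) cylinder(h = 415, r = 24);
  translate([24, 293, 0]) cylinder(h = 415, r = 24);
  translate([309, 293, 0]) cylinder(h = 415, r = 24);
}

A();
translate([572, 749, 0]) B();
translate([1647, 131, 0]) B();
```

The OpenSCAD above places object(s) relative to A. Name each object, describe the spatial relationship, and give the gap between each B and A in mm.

Each stool's nearest face is 170 mm from the table's bounding box.

A is a table. B is a stool. Two stools sit around the table at the +y, +x sides. The gap between each stool and the table is 170 mm.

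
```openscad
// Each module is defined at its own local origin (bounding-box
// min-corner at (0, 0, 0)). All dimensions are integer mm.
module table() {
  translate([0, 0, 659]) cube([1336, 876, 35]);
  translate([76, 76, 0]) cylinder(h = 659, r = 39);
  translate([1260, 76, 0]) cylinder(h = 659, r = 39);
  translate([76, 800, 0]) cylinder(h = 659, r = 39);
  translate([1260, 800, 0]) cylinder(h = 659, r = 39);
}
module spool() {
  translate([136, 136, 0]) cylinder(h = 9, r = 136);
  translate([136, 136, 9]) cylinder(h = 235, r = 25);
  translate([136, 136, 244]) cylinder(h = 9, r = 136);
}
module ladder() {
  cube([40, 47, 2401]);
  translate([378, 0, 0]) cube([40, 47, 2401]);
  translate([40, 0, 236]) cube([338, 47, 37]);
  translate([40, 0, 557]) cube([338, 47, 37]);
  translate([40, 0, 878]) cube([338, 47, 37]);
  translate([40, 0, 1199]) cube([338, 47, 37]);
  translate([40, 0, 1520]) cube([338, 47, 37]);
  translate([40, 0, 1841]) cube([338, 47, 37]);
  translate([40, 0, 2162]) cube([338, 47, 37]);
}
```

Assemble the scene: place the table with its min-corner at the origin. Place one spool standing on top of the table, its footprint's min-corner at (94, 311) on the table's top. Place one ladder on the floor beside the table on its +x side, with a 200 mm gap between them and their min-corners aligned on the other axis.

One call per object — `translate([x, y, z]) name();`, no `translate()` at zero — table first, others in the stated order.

table();
translate([94, 311, 694]) spool();
translate([1536, 0, 0]) ladder();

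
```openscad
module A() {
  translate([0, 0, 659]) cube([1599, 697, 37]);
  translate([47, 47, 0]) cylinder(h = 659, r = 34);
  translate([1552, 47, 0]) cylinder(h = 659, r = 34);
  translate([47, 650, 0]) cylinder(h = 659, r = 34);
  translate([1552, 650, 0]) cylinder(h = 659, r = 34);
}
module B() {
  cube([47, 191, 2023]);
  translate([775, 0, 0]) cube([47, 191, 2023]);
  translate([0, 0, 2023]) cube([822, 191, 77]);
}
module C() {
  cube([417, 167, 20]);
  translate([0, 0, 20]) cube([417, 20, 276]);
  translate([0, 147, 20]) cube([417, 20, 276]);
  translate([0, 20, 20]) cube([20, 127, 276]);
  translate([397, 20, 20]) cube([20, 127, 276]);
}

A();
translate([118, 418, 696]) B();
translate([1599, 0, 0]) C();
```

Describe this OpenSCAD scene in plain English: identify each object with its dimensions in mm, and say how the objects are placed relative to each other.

A is a table: top 1599 mm (x) × 697 mm (y), 37 mm thick, upper face at z = 696 mm, on four round legs of 68 mm diameter, each leg's bounding box inset 13 mm from the nearest pair of top edges, running from z = 0 to the bottom of the top.

B is a rectangular door frame: two vertical jambs of 47×191 mm section, 2023 mm tall, with a clear opening 728 mm wide between their inner faces. A header 77 mm tall and 191 mm deep lies on top of the jambs and spans the full outside width.

C is an open storage box with external size 417×167×296 mm and wall thickness 20 mm (the base is also 20 mm thick). The base covers the whole footprint; the four walls stand on the base, with the y-facing walls full-width and the x-facing walls fitting between their inner faces.

The door frame is on top of the table. The open box is against the table's +x side, with their −y faces flush.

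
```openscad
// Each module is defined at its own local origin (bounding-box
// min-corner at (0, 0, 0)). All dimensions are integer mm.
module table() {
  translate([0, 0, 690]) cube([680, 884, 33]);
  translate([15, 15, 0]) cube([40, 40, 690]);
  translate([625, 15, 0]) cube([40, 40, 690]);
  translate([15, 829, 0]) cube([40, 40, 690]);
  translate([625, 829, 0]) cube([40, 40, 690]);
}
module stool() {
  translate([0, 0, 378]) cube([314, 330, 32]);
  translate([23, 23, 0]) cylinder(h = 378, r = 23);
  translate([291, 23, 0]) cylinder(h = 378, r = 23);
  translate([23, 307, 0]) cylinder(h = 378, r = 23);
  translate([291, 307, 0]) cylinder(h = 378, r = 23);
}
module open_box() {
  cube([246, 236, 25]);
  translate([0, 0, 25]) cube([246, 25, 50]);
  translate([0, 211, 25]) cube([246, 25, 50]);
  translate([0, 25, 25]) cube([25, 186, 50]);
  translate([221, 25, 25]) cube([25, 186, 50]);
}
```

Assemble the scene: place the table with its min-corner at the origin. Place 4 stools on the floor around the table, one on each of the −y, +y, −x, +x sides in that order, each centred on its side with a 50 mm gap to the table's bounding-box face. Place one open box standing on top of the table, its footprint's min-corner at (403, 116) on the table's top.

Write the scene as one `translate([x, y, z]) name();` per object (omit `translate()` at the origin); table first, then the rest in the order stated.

table();
translate([183, -380, 0]) stool();
translate([183, 934, 0]) stool();
translate([-364, 277, 0]) stool();
translate([730, 277, 0]) stool();
translate([403, 116, 723]) open_box();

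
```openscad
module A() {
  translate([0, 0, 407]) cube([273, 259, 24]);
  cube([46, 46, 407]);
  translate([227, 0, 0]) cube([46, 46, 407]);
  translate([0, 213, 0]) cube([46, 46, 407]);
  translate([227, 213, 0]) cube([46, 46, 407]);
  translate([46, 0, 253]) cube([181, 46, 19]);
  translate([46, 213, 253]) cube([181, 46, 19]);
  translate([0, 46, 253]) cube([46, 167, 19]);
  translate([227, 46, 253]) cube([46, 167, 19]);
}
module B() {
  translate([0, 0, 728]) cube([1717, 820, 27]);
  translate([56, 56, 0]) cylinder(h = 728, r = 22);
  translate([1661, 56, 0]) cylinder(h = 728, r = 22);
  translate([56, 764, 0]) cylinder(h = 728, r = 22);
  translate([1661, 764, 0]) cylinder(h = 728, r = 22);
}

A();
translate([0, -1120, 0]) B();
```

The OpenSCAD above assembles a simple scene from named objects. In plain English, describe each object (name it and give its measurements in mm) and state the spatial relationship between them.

A is a four-legged stool. The seat is 273×259 mm, 24 mm thick, top at z = 431 mm. It stands on four square legs, each 46×46 mm in cross-section, from z = 0 to the seat underside, each flush with a corner of the seat. Four stretchers, 46 mm wide and 19 mm tall, connect adjacent legs with their undersides at z = 253 mm, each running between the inner faces of the legs it joins and aligned with the legs' outer faces on the other axis.

B is a table: top 1717 mm (x) × 820 mm (y), 27 mm thick, upper face at z = 755 mm, on four round legs of 44 mm diameter, each leg's bounding box inset 34 mm from the nearest pair of top edges, running from z = 0 to the bottom of the top.

The table is on the floor beside the stool on its −y side.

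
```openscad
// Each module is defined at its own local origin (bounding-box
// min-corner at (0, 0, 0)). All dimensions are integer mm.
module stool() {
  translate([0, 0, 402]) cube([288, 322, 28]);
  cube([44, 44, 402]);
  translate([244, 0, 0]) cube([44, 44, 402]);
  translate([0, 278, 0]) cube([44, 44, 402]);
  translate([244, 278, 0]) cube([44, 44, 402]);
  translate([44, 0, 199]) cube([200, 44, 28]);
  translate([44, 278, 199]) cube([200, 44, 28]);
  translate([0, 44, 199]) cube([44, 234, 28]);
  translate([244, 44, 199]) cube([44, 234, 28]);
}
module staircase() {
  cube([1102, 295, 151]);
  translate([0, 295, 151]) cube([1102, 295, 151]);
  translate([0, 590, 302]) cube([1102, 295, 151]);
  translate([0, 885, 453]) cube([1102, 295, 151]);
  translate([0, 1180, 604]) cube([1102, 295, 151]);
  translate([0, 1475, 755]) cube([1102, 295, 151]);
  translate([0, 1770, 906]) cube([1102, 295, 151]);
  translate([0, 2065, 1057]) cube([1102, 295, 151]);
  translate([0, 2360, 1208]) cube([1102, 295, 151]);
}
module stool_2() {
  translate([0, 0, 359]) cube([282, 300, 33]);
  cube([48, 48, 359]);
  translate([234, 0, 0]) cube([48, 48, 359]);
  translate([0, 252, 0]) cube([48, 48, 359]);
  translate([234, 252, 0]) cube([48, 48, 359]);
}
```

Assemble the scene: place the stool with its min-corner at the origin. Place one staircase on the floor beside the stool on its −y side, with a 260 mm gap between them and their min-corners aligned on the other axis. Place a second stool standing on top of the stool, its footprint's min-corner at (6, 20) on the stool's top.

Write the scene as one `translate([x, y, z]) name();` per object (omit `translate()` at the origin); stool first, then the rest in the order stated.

stool();
translate([0, -2915, 0]) staircase();
translate([6, 20, 430]) stool_2();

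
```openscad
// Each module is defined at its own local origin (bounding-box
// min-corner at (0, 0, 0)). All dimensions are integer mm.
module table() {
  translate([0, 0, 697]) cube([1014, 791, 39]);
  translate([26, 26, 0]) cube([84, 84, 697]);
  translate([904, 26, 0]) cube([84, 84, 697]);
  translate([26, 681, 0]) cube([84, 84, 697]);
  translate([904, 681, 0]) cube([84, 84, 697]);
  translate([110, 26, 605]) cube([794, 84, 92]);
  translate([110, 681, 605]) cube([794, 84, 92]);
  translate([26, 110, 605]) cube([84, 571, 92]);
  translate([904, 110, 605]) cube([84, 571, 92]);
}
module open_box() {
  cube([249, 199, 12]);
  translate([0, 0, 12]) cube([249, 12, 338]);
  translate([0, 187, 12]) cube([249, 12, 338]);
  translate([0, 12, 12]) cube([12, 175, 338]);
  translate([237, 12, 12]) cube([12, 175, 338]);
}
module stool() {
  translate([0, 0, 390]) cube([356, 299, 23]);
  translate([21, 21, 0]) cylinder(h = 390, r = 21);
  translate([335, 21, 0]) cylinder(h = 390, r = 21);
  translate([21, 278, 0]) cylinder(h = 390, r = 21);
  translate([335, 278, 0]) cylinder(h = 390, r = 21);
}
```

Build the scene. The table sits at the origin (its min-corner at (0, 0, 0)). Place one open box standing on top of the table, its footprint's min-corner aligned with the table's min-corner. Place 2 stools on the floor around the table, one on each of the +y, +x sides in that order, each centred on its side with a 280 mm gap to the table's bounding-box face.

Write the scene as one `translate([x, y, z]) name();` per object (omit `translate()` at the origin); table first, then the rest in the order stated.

table();
translate([0, 0, 736]) open_box();
translate([329, 1071, 0]) stool();
translate([1294, 246, 0]) stool();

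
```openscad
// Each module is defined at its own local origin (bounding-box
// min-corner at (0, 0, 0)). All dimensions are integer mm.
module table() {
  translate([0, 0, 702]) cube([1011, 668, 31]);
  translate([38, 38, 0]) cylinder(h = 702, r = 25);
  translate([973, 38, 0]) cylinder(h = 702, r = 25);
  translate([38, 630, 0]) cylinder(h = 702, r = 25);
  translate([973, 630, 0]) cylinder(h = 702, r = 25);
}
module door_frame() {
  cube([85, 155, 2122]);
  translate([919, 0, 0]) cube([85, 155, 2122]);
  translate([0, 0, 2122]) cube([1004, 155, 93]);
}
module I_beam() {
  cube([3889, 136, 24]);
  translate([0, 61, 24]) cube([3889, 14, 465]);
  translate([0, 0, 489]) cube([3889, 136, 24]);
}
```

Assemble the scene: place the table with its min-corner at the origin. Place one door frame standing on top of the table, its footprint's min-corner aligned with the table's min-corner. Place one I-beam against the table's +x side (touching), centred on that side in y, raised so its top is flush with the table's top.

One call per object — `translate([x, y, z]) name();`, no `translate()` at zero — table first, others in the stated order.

table();
translate([0, 0, 733]) door_frame();
translate([1011, 266, 220]) I_beam();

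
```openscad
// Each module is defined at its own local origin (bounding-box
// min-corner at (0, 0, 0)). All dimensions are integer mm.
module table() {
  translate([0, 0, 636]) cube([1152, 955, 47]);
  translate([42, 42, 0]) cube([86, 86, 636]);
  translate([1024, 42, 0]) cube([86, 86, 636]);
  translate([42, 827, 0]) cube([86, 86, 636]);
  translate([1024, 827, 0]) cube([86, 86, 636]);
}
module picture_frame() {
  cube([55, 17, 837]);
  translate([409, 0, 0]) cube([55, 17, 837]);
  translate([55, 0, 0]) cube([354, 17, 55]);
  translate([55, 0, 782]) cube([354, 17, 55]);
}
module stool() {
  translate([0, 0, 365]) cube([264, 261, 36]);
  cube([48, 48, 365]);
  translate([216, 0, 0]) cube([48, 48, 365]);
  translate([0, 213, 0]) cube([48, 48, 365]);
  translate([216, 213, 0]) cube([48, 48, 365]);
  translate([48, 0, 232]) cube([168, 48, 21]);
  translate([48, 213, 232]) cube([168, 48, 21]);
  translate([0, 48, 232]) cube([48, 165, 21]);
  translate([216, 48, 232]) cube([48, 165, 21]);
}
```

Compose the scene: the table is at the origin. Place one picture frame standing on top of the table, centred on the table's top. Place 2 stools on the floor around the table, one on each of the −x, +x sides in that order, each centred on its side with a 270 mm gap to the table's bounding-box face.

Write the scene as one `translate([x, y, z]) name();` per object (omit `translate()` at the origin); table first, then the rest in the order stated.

table();
translate([344, 469, 683]) picture_frame();
translate([-534, 347, 0]) stool();
translate([1422, 347, 0]) stool();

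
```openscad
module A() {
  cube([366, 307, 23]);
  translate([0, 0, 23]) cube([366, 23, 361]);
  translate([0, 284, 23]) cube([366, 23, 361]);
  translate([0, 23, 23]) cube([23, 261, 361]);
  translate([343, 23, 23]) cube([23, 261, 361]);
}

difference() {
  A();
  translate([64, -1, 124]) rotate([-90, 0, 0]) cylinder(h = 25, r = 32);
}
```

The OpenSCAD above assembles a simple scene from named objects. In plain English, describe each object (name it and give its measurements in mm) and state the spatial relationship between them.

A is an open-topped rectangular box: outside dimensions 366×307×384 mm, with a uniform wall and base thickness of 23 mm. The base is a full 366×307 slab on the floor; four walls sit on top of the base. The front and back walls (the −y and +y sides) span the full width; the two side walls fit between them.

The open box has a circular hole of radius 32 mm through its front wall, centred at (x = 64, z = 124).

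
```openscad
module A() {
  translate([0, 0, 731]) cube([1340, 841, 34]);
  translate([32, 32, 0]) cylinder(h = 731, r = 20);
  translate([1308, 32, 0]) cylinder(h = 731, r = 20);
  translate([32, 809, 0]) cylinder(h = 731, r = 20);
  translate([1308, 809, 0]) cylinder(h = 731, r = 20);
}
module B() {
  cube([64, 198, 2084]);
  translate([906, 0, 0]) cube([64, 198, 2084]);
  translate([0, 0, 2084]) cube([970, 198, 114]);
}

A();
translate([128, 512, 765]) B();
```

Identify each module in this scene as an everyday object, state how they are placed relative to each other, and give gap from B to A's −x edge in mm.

A is a table. B is a door frame. The door frame is on top of the table. The gap from the door frame to the table's −x edge is 128 mm.

The door frame's min-x is at 128; the table's min-x is 0; gap = 128 mm.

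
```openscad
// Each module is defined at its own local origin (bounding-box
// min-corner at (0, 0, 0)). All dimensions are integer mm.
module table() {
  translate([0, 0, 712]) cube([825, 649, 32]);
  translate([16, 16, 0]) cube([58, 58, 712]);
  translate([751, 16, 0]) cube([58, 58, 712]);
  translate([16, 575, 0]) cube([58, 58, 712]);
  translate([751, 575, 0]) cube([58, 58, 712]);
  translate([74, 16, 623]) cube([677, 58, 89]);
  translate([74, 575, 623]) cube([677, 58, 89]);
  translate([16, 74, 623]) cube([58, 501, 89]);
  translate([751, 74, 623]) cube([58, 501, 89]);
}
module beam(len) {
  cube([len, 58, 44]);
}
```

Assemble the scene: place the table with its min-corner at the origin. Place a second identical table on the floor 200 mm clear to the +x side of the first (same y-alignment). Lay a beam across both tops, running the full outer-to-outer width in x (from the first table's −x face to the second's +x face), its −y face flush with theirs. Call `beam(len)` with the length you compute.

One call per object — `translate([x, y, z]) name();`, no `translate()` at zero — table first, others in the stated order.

table();
translate([1025, 0, 0]) table();
translate([0, 0, 744]) beam(1850);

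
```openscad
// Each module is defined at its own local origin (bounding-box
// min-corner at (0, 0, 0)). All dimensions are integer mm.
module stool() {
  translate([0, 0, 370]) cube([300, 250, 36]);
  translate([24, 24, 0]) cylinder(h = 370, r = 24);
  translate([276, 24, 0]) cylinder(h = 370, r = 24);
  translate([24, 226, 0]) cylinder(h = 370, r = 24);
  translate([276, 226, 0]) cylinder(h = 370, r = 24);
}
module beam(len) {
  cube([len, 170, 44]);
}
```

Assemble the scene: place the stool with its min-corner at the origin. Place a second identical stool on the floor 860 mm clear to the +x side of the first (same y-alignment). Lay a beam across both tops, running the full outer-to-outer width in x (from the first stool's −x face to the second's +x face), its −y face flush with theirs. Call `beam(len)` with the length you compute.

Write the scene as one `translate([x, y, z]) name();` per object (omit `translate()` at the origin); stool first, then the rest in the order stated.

stool();
translate([1160, 0, 0]) stool();
translate([0, 0, 406]) beam(1460);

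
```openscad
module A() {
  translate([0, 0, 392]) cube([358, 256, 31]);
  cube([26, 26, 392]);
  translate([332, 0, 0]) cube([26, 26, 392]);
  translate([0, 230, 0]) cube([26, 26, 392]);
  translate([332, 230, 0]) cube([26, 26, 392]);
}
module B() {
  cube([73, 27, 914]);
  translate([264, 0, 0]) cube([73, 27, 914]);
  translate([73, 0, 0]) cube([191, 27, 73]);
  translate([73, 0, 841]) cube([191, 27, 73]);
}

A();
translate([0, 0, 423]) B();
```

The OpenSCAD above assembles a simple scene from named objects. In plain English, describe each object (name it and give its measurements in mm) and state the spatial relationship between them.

A is a four-legged stool. The seat is 358×256 mm, 31 mm thick, top at z = 423 mm. It stands on four square legs, each 26×26 mm in cross-section, from z = 0 to the seat underside, each flush with a corner of the seat.

B is a rectangular picture frame lying in the x–z plane (depth along y). The opening is 191 mm wide (x) by 768 mm tall (z), surrounded by a border 73 mm wide on all four sides. The frame is 27 mm deep and is made of two full-height vertical stiles with two horizontal rails fitted between them.

The picture frame is on top of the stool.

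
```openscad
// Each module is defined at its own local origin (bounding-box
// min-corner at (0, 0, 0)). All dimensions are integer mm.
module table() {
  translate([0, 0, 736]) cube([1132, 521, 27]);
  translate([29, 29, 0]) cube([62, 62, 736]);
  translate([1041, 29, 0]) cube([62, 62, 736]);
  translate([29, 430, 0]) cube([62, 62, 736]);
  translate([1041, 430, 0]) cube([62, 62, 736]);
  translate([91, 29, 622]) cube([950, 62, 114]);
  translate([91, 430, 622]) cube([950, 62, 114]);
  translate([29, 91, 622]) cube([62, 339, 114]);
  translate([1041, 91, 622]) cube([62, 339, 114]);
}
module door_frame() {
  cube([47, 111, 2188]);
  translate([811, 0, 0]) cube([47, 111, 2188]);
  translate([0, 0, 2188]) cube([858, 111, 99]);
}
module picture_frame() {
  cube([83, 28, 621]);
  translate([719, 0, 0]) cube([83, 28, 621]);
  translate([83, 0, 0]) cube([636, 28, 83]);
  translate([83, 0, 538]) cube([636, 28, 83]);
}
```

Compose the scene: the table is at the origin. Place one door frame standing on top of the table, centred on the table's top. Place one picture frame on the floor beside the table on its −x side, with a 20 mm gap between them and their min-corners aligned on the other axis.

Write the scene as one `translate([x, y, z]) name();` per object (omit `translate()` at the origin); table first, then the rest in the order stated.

table();
translate([137, 205, 763]) door_frame();
translate([-822, 0, 0]) picture_frame();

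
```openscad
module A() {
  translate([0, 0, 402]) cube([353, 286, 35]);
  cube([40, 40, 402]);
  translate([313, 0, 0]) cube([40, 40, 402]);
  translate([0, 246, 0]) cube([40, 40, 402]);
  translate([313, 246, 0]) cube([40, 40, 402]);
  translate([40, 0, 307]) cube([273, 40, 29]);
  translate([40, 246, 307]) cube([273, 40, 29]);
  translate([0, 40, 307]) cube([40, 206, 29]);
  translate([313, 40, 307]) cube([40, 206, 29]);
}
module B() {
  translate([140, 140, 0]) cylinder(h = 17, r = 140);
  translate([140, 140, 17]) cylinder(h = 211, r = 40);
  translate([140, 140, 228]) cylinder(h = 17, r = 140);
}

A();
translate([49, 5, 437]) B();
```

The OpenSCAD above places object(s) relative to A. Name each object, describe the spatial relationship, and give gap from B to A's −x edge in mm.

A is a stool. B is a spool. The spool is on top of the stool. The gap from the spool to the stool's −x edge is 49 mm.

The spool's min-x is at 49; the stool's min-x is 0; gap = 49 mm.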